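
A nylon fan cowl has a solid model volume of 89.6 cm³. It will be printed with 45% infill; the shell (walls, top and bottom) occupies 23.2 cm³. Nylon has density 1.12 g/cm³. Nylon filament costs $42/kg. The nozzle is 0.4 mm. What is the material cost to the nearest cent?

Interior volume = 89.6 − 23.2, so 66.4 cm³.
Infill volume = 0.45 × 66.4, so 29.88 cm³.
Total extruded: 23.2 + 29.88 → 53.08 cm³.
Mass = 53.08 × 1.12 = 59.4496 g.
At $42/kg: 59.4496/1000 × 42 = $2.50.

$2.50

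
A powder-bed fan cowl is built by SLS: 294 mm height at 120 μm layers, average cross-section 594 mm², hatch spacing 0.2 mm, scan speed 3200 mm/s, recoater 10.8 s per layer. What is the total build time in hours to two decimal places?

Layers = ⌈294/0.12⌉ = 2450.
Scan path per layer: 594 / 0.2 → 2970 mm.
Per-layer scan time = 2970 / 3200 = 0.9281 s.
Time per layer = 0.9281 + 10.8 = 11.7281 s.
Total: 2450 × 11.7281 s = 28733.845 s → 7.98 hours.

7.98 hours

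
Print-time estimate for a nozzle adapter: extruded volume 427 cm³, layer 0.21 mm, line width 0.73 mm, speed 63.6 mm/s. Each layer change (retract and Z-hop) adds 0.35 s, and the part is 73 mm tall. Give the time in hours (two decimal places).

12.20 hours

Bead cross-section: 0.21 × 0.73 → 0.1533 mm².
Total extruded path = 427000/0.1533 = 2785388.1 mm.
Extrusion time: 2785388.1 / 63.6 → 43795.4 s.
Layer count = ceil(73 / 0.21) = 348.
Non-print overhead = 348 × 0.35, so 121.8 s.
Altogether 43795.4 + 121.8 = 43917.2 s, i.e. 12.20 hours.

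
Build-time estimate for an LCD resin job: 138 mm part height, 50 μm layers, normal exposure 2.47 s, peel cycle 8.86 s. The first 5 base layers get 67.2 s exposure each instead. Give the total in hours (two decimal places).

8.78 hours

Layers = ⌈138/0.05⌉ = 2760.
Burn-in layers = 5 × (67.2 + 8.86), so 380.3 s.
Regular layers = 2755 × (2.47 + 8.86), so 31214.15 s.
Total = 380.3 + 31214.15 = 31594.45 s = 8.78 hours.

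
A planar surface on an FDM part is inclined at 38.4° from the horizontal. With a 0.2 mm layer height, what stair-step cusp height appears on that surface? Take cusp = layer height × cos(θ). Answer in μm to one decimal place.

156.7 μm

h_c = t·cos θ = 0.2 × 0.7837 = 0.15674 mm (156.7 μm).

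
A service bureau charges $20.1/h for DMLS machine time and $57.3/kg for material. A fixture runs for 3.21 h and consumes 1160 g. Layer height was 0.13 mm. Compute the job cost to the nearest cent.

Time charge: 20.1 × 3.21 → $64.521.
Feedstock cost = 57.3 × 1160/1000 = $66.468.
Job cost: 64.521 + 66.468 = 130.989 ≈ $130.99.

$130.99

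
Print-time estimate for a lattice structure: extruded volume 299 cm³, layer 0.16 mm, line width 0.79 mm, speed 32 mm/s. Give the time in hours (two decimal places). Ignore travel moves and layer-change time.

Extrusion cross-section: 0.16 × 0.79 → 0.1264 mm².
Path length: 299000 mm³ / 0.1264 mm² → 2365506.3 mm.
Print-move time = 2365506.3 / 32, so 73922.1 s.
In the requested units: 73922.1 s = 20.53 hours.

20.53 hours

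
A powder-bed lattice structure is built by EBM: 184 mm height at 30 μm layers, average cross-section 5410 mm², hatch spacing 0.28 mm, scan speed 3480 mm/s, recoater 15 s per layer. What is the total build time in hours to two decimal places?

35.02 hours

Layers = ⌈184/0.03⌉ = 6134.
Hatch length per layer = 5410 / 0.28 = 19321.4 mm.
Beam time per layer = 19321.4 / 3480 = 5.5521 s.
Per-layer time: 5.5521 + 15 → 20.5521 s.
Build time = 6134 × 20.5521 = 126066.5814 s = 35.02 hours.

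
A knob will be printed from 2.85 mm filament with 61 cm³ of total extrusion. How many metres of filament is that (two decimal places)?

Cross-section of 2.85 mm filament: π·(2.85/2)² = 6.3794 mm².
Length = 61 cm³ / 6.3794 mm² = 61000 / 6.3794 = 9562.03 mm = 9.56 m.

9.56 m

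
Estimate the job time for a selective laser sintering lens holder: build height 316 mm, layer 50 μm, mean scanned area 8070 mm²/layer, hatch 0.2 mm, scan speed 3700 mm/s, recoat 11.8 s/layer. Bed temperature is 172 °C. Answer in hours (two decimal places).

39.86 hours

Layer count = ceil(316 / 0.05) = 6320.
Hatch length per layer = 8070 / 0.2 = 40350 mm.
Scan time per layer = 40350 / 3700, so 10.9054 s.
Time per layer = 10.9054 + 11.8 = 22.7054 s.
Build time = 6320 × 22.7054 = 143498.128 s = 39.86 hours.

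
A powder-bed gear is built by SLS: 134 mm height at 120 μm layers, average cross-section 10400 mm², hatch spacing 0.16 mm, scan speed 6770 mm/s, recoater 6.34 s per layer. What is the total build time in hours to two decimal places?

4.95 hours

Number of layers: 134 / 0.12 → 1117 (rounded up).
Per-layer scan distance = 10400 / 0.16 = 65000 mm.
Laser time per layer: 65000 / 6770 → 9.6012 s.
Layer cycle = 9.6012 + 6.34 = 15.9412 s.
Build time = 1117 × 15.9412 = 17806.3204 s = 4.95 hours.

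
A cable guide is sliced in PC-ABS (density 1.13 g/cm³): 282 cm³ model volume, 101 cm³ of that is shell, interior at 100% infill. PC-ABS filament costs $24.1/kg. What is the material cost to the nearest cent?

Interior volume = 282 − 101 = 181 cm³.
Deposited infill: 1.00 × 181 → 181 cm³.
Total printed volume = 101 + 181, so 282 cm³.
Mass = 282 × 1.13 = 318.66 g.
Cost = 318.66 g / 1000 × $24.1/kg = $7.68.

$7.68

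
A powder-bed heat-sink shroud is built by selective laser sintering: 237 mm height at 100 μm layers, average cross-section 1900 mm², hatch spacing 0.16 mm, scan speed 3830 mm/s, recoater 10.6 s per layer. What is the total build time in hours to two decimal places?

Layers = ⌈237/0.1⌉ = 2370.
Per-layer scan distance: 1900 / 0.16 → 11875 mm.
Scan time per layer = 11875 / 3830, so 3.1005 s.
Time per layer = 3.1005 + 10.6 = 13.7005 s.
Build time = 2370 × 13.7005 = 32470.185 s = 9.02 hours.

9.02 hours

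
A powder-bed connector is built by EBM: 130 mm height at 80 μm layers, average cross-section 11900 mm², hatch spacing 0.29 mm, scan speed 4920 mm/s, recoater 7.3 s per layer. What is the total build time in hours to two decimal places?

Number of layers: 130 / 0.08 → 1625 (rounded up).
Hatch length per layer = 11900 / 0.29 = 41034.5 mm.
Beam time per layer: 41034.5 / 4920 → 8.3403 s.
Layer cycle: 8.3403 + 7.3 → 15.6403 s.
1625 layers × 15.6403 s/layer = 25415.4875 s, i.e. 7.06 hours.

7.06 hours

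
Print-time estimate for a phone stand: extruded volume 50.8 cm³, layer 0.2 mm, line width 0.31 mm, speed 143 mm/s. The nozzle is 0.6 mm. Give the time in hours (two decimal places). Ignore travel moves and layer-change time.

Bead cross-section: 0.2 × 0.31 → 0.062 mm².
Path length: 50800 mm³ / 0.062 mm² → 819354.8 mm.
Extrusion time = 819354.8 / 143 = 5729.8 s.
That's 5729.8 s → 1.59 hours.

1.59 hours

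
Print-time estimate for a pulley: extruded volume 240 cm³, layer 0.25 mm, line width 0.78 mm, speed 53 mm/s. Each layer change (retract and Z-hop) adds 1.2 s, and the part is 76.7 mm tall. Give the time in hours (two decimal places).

6.55 hours

Line area = 0.25 × 0.78, so 0.195 mm².
Path length: 240000 mm³ / 0.195 mm² → 1230769.2 mm.
Print-move time: 1230769.2 / 53 → 23222.1 s.
Layers = ⌈76.7/0.25⌉ = 307.
Z-hop total = 307 × 1.2 = 368.4 s.
Altogether 23222.1 + 368.4 = 23590.5 s, i.e. 6.55 hours.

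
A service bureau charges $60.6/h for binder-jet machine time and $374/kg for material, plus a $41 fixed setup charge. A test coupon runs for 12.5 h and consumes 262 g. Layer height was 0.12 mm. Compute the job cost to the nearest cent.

Machine-time cost: 60.6 × 12.5 → $757.50.
Feedstock cost = 374 × 262/1000, so $97.988.
Total = 757.50 + 97.988 + 41 = 896.488 ≈ $896.49.

$896.49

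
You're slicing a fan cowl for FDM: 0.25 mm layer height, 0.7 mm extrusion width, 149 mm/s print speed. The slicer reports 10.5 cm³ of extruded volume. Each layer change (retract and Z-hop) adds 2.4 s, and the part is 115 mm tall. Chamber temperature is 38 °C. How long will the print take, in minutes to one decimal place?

25.1 minutes

Bead cross-section = 0.25 × 0.7, so 0.175 mm².
Path length: 10500 mm³ / 0.175 mm² → 60000 mm.
Time extruding: 60000 / 149 → 402.7 s.
Layers = ⌈115/0.25⌉ = 460.
Non-print overhead = 460 × 2.4 = 1104 s.
Total = 402.7 + 1104 = 1506.7 s = 25.1 minutes.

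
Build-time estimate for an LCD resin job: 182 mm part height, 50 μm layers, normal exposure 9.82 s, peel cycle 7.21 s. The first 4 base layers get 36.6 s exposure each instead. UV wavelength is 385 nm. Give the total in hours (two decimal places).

Layer count = ceil(182 / 0.05) = 3640.
Burn-in layers: 4 × (36.6 + 7.21) → 175.24 s.
Regular layers = 3636 × (9.82 + 7.21) = 61921.08 s.
Sum: 175.24 + 61921.08 = 62096.32 s → 17.25 hours.

17.25 hours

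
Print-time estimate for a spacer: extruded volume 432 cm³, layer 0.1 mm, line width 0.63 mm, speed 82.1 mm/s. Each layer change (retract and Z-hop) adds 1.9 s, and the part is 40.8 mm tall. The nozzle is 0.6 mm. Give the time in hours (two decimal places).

23.42 hours

Bead cross-section = 0.1 × 0.63 = 0.063 mm².
Path length: 432000 mm³ / 0.063 mm² → 6857142.9 mm.
Extrusion time = 6857142.9 / 82.1 = 83521.8 s.
Layers = ⌈40.8/0.1⌉ = 408.
Non-print overhead = 408 × 1.9, so 775.2 s.
Total = 83521.8 + 775.2 = 84297 s = 23.42 hours.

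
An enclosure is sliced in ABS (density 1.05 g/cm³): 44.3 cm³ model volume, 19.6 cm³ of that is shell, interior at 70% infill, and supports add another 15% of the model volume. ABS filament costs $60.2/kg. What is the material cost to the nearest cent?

Interior volume = 44.3 − 19.6 = 24.7 cm³.
Infill volume: 0.70 × 24.7 → 17.29 cm³.
Support = 0.15 × 44.3, so 6.645 cm³.
Deposited volume = 19.6 + 17.29 + 6.645, so 43.535 cm³.
Mass = 43.535 × 1.05 = 45.71175 g.
Cost = 45.71175 g / 1000 × $60.2/kg = $2.75.

$2.75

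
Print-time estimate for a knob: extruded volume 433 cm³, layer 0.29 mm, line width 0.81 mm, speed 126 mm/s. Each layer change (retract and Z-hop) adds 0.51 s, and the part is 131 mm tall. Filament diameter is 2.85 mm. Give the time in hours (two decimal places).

4.13 hours

Bead cross-section: 0.29 × 0.81 → 0.2349 mm².
Path length: 433000 mm³ / 0.2349 mm² → 1843337.6 mm.
Time extruding = 1843337.6 / 126, so 14629.7 s.
Layer count = ceil(131 / 0.29) = 452.
Layer-change overhead = 452 × 0.51, so 230.52 s.
Altogether 14629.7 + 230.52 = 14860.22 s, i.e. 4.13 hours.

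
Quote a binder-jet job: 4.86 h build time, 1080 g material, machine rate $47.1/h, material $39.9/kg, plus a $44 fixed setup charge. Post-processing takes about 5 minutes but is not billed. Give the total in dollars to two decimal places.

Machine-time cost: 47.1 × 4.86 → $228.906.
Material cost = 39.9 × 1080/1000 = $43.092.
Total = 228.906 + 43.092 + 44 = 315.998 ≈ $316.00.

$316.00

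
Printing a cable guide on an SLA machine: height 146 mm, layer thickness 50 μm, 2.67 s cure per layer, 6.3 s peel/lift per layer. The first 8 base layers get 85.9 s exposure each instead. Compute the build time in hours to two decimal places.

7.46 hours

Layer count = ceil(146 / 0.05) = 2920.
Burn-in layers: 8 × (85.9 + 6.3) → 737.6 s.
Normal layers = 2912 × (2.67 + 6.3), so 26120.64 s.
Sum: 737.6 + 26120.64 = 26858.24 s → 7.46 hours.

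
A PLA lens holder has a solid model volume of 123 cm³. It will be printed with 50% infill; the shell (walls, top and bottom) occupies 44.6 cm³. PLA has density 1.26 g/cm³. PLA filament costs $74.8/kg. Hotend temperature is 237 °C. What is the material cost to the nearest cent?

Interior volume = 123 − 44.6, so 78.4 cm³.
Infill volume = 0.50 × 78.4, so 39.2 cm³.
Total printed volume: 44.6 + 39.2 → 83.8 cm³.
Mass = 83.8 × 1.26 = 105.588 g.
At $74.8/kg: 105.588/1000 × 74.8 = $7.90.

$7.90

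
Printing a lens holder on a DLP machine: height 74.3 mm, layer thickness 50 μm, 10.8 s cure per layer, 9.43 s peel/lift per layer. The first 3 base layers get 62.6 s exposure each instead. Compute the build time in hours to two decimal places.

8.39 hours

Layers = ⌈74.3/0.05⌉ = 1486.
Bottom layers = 3 × (62.6 + 9.43), so 216.09 s.
Remaining layers: 1483 × (10.8 + 9.43) → 30001.09 s.
Sum: 216.09 + 30001.09 = 30217.18 s → 8.39 hours.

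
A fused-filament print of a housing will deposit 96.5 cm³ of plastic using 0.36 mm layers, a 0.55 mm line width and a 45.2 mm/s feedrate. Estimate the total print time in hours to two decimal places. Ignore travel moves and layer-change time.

3.00 hours

Extrusion cross-section: 0.36 × 0.55 → 0.198 mm².
Toolpath length = 96.5 cm³ / 0.198 mm² = 96500 / 0.198 = 487373.7 mm.
Print-move time = 487373.7 / 45.2, so 10782.6 s.
That's 10782.6 s → 3.00 hours.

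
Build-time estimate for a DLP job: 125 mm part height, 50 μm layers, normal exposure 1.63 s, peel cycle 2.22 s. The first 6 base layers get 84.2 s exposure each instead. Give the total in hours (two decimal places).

Number of layers: 125 / 0.05 → 2500 (rounded up).
Bottom layers = 6 × (84.2 + 2.22), so 518.52 s.
Regular layers: 2494 × (1.63 + 2.22) → 9601.9 s.
Total = 518.52 + 9601.9 = 10120.42 s = 2.81 hours.

2.81 hours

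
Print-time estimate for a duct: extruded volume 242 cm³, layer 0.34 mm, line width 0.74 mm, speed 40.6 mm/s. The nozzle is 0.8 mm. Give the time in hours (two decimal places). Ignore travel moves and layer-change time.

Bead cross-section = 0.34 × 0.74, so 0.2516 mm².
Toolpath length = 242 cm³ / 0.2516 mm² = 242000 / 0.2516 = 961844.2 mm.
Print-move time: 961844.2 / 40.6 → 23690.7 s.
Converting: 23690.7 s = 6.58 hours.

6.58 hours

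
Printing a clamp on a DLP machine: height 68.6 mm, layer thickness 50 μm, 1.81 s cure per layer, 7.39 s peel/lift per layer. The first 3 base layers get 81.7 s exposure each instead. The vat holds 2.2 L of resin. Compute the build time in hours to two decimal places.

3.57 hours

Layer count = ceil(68.6 / 0.05) = 1372.
Burn-in layers: 3 × (81.7 + 7.39) → 267.27 s.
Regular layers: 1369 × (1.81 + 7.39) → 12594.8 s.
Total = 267.27 + 12594.8 = 12862.07 s = 3.57 hours.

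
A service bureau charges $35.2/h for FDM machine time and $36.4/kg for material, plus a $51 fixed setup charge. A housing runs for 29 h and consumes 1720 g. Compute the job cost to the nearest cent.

Machine-time cost = 35.2 × 29 = $1020.80.
Material cost: 36.4 × 1720/1000 → $62.608.
Adding setup: 1020.80 + 62.608 + 51 → 1134.408 ≈ $1134.41.

$1134.41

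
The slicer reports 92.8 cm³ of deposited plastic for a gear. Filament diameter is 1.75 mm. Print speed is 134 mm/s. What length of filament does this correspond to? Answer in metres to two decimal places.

Filament cross-section = π × (1.75/2)² = 2.4053 mm².
L = 92800 mm³ / 2.4053 mm² = 38581.47 mm, i.e. 38.58 m.

38.58 m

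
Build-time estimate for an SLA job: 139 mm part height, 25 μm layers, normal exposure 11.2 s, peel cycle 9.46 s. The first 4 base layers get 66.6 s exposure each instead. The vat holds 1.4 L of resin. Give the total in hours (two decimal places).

31.97 hours

Layer count = ceil(139 / 0.025) = 5560.
Burn-in layers = 4 × (66.6 + 9.46), so 304.24 s.
Regular layers = 5556 × (11.2 + 9.46), so 114786.96 s.
Total = 304.24 + 114786.96 = 115091.2 s = 31.97 hours.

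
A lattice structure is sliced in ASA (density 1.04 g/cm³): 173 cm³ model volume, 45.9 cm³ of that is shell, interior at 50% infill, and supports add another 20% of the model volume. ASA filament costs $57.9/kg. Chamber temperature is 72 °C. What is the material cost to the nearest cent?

Interior volume = 173 − 45.9 = 127.1 cm³.
Infill volume: 0.50 × 127.1 → 63.55 cm³.
Support: 0.20 × 173 → 34.6 cm³.
Total printed volume = 45.9 + 63.55 + 34.6 = 144.05 cm³.
Mass: 144.05 × 1.04 → 149.812 g.
Cost = 149.812 g / 1000 × $57.9/kg = $8.67.

$8.67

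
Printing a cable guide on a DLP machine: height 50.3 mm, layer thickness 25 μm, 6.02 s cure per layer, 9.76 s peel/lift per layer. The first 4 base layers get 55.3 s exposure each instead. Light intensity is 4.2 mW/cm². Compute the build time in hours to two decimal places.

Number of layers: 50.3 / 0.025 → 2012 (rounded up).
Base layers = 4 × (55.3 + 9.76) = 260.24 s.
Remaining layers = 2008 × (6.02 + 9.76) = 31686.24 s.
Sum: 260.24 + 31686.24 = 31946.48 s → 8.87 hours.

8.87 hours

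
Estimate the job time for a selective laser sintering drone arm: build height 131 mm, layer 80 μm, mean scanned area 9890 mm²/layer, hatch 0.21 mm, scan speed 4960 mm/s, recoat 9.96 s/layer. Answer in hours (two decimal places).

8.85 hours

Layer count = ceil(131 / 0.08) = 1638.
Hatch length per layer = 9890 / 0.21, so 47095.2 mm.
Scan time per layer = 47095.2 / 4960 = 9.495 s.
Layer cycle: 9.495 + 9.96 → 19.455 s.
Build time = 1638 × 19.455 = 31867.29 s = 8.85 hours.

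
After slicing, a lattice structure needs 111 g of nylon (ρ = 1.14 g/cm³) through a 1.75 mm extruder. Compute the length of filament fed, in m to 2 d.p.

40.48 m

Extruded volume: 111/1.14 = 97.3684 cm³ (97368.4 mm³).
A = π r² = π × 0.875² = 2.4053 mm².
Length = 97368.4 / 2.4053 = 40480.77 mm = 40.48 m.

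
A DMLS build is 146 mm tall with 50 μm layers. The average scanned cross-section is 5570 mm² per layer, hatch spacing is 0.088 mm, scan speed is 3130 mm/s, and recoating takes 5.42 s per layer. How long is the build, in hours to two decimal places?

Number of layers: 146 / 0.05 → 2920 (rounded up).
Hatch length per layer = 5570 / 0.088, so 63295.5 mm.
Per-layer scan time = 63295.5 / 3130 = 20.2222 s.
Per-layer time: 20.2222 + 5.42 → 25.6422 s.
Build time = 2920 × 25.6422 = 74875.224 s = 20.80 hours.

20.80 hours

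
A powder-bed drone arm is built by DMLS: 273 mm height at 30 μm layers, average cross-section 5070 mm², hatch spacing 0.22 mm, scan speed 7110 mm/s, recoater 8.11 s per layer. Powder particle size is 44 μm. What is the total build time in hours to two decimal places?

28.69 hours

Layers = ⌈273/0.03⌉ = 9100.
Hatch length per layer = 5070 / 0.22, so 23045.5 mm.
Scan time per layer: 23045.5 / 7110 → 3.2413 s.
Layer cycle = 3.2413 + 8.11 = 11.3513 s.
Total: 9100 × 11.3513 s = 103296.83 s → 28.69 hours.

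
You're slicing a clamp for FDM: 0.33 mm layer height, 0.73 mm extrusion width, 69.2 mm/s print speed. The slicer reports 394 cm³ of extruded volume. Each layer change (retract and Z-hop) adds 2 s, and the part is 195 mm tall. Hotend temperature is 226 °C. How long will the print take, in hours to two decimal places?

6.89 hours

Bead cross-section = 0.33 × 0.73, so 0.2409 mm².
Total extruded path = 394000/0.2409 = 1635533.4 mm.
Time extruding = 1635533.4 / 69.2 = 23634.9 s.
Layers = ⌈195/0.33⌉ = 591.
Z-hop total: 591 × 2 → 1182 s.
Altogether 23634.9 + 1182 = 24816.9 s, i.e. 6.89 hours.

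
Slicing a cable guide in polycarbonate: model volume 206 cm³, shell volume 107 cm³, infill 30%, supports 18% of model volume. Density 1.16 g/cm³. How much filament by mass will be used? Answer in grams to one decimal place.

201.6 g

Infill region = 206 − 107 = 99 cm³.
Infill deposited = 0.30 × 99 = 29.7 cm³.
Support = 0.18 × 206, so 37.08 cm³.
Deposited volume = 107 + 29.7 + 37.08 = 173.78 cm³.
Mass = 173.78 × 1.16, so 201.5848 g.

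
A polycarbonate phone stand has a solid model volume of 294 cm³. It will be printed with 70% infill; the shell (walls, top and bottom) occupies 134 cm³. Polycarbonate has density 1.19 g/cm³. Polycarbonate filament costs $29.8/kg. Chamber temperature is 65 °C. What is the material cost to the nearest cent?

$8.72

Volume inside the shell = 294 − 134, so 160 cm³.
Infill volume = 0.70 × 160 = 112 cm³.
Total extruded = 134 + 112 = 246 cm³.
Mass = 246 × 1.19 = 292.74 g.
Cost = 292.74 g / 1000 × $29.8/kg = $8.72.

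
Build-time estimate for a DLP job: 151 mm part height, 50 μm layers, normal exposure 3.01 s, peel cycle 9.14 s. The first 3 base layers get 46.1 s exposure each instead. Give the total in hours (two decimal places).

10.23 hours

Layers = ⌈151/0.05⌉ = 3020.
Base layers = 3 × (46.1 + 9.14) = 165.72 s.
Regular layers = 3017 × (3.01 + 9.14) = 36656.55 s.
Sum: 165.72 + 36656.55 = 36822.27 s → 10.23 hours.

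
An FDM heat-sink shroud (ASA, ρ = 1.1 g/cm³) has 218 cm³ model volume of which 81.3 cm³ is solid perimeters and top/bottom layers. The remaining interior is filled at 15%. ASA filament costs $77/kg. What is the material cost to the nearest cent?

$8.62

Interior volume = 218 − 81.3, so 136.7 cm³.
Infill deposited = 0.15 × 136.7 = 20.505 cm³.
Deposited volume = 81.3 + 20.505, so 101.805 cm³.
Mass: 101.805 × 1.1 → 111.9855 g.
Cost = 111.9855 g / 1000 × $77/kg = $8.62.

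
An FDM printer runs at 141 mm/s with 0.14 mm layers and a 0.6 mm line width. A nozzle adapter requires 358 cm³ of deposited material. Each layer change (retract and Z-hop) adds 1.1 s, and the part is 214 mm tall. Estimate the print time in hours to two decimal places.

Bead cross-section = 0.14 × 0.6 = 0.084 mm².
Path length: 358000 mm³ / 0.084 mm² → 4261904.8 mm.
Extrusion time: 4261904.8 / 141 → 30226.3 s.
Layers = ⌈214/0.14⌉ = 1529.
Layer-change overhead = 1529 × 1.1, so 1681.9 s.
Altogether 30226.3 + 1681.9 = 31908.2 s, i.e. 8.86 hours.

8.86 hours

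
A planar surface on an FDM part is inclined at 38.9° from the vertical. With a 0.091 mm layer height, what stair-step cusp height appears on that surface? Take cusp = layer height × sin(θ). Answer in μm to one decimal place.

57.1 μm

h_c = t·sin θ = 0.091 × 0.6280 = 0.057148 mm (57.1 μm).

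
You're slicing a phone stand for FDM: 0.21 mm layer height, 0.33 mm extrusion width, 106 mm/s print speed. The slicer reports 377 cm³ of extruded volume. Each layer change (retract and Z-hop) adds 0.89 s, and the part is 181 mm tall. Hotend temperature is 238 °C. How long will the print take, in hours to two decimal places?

Extrusion cross-section = 0.21 × 0.33 = 0.0693 mm².
Total extruded path = 377000/0.0693 = 5440115.4 mm.
Print-move time: 5440115.4 / 106 → 51321.8 s.
Number of layers: 181 / 0.21 → 862 (rounded up).
Layer-change overhead: 862 × 0.89 → 767.18 s.
Total = 51321.8 + 767.18 = 52088.98 s = 14.47 hours.

14.47 hours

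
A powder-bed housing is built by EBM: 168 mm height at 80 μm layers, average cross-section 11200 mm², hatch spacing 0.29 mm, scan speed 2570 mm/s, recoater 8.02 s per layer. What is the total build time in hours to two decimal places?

Number of layers: 168 / 0.08 → 2100 (rounded up).
Scan path per layer = 11200 / 0.29, so 38620.7 mm.
Scan time per layer = 38620.7 / 2570, so 15.0275 s.
Layer cycle = 15.0275 + 8.02, so 23.0475 s.
Build time = 2100 × 23.0475 = 48399.75 s = 13.44 hours.

13.44 hours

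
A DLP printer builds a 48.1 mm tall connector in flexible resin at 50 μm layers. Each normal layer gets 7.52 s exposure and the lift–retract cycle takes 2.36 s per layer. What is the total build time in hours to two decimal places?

2.64 hours

Layer count = ceil(48.1 / 0.05) = 962.
Each layer takes: 7.52 + 2.36 → 9.88 s.
Build time: 962 × 9.88 s = 9504.56 s, i.e. 2.64 hours.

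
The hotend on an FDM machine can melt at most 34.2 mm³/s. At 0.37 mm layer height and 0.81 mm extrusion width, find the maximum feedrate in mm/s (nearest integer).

114 mm/s

Extrusion cross-section: 0.37 × 0.81 → 0.2997 mm².
Max speed = 34.2 / 0.2997 = 114.11 ≈ 114 mm/s.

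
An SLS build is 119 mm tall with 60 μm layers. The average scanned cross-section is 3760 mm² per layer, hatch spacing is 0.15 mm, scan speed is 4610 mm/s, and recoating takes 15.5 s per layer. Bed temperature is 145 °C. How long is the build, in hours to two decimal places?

11.54 hours

Number of layers: 119 / 0.06 → 1984 (rounded up).
Hatch length per layer = 3760 / 0.15, so 25066.7 mm.
Scan time per layer: 25066.7 / 4610 → 5.4375 s.
Time per layer = 5.4375 + 15.5, so 20.9375 s.
Total: 1984 × 20.9375 s = 41540 s → 11.54 hours.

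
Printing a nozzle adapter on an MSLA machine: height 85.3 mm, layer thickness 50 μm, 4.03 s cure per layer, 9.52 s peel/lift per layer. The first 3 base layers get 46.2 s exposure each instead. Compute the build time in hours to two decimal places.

6.46 hours

Layers = ⌈85.3/0.05⌉ = 1706.
Base layers: 3 × (46.2 + 9.52) → 167.16 s.
Remaining layers = 1703 × (4.03 + 9.52), so 23075.65 s.
Total = 167.16 + 23075.65 = 23242.81 s = 6.46 hours.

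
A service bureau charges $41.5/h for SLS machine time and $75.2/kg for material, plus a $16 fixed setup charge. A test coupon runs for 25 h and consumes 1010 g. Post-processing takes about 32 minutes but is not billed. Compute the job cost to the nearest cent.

$1129.45

Machine cost: 41.5 × 25 → $1037.50.
Material cost = 75.2 × 1010/1000 = $75.952.
Total = 1037.50 + 75.952 + 16 = 1129.452 ≈ $1129.45.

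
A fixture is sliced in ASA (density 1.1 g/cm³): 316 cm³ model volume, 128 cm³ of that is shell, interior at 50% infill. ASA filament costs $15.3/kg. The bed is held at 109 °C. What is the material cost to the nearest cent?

$3.74

Infill region = 316 − 128 = 188 cm³.
Deposited infill = 0.50 × 188, so 94 cm³.
Deposited volume = 128 + 94 = 222 cm³.
Mass = 222 × 1.1, so 244.2 g.
Cost = 244.2 g / 1000 × $15.3/kg = $3.74.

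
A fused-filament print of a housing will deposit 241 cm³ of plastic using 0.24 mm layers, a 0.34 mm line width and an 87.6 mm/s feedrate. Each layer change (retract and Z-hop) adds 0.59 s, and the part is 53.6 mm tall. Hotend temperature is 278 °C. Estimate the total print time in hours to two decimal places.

9.40 hours

Line area: 0.24 × 0.34 → 0.0816 mm².
Toolpath length = 241 cm³ / 0.0816 mm² = 241000 / 0.0816 = 2953431.4 mm.
Print-move time = 2953431.4 / 87.6 = 33715 s.
Number of layers: 53.6 / 0.24 → 224 (rounded up).
Layer-change overhead = 224 × 0.59 = 132.16 s.
Total = 33715 + 132.16 = 33847.16 s = 9.40 hours.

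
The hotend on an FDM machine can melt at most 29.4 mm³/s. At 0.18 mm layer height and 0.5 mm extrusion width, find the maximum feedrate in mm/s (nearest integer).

Extrusion cross-section = 0.18 × 0.5, so 0.09 mm².
v_max = Q/A = 29.4/0.09 = 326.67 mm/s → 327 mm/s.

327 mm/s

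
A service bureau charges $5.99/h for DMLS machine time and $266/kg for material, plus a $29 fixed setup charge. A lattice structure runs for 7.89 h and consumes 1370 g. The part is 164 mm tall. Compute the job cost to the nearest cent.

$440.68

Machine-time cost: 5.99 × 7.89 → $47.2611.
Material cost = 266 × 1370/1000, so $364.42.
Total = 47.2611 + 364.42 + 29 = 440.6811 ≈ $440.68.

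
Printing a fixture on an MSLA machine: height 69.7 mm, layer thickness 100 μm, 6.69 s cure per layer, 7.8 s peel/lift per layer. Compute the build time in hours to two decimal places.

2.81 hours

Layer count = ceil(69.7 / 0.1) = 697.
Cycle time: 6.69 + 7.8 → 14.49 s.
Build time: 697 × 14.49 s = 10099.53 s, i.e. 2.81 hours.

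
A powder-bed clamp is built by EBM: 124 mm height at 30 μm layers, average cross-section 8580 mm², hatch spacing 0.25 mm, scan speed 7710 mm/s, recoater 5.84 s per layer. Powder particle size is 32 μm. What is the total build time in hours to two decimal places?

11.82 hours

Layer count = ceil(124 / 0.03) = 4134.
Per-layer scan distance = 8580 / 0.25 = 34320 mm.
Per-layer scan time: 34320 / 7710 → 4.4514 s.
Per-layer time: 4.4514 + 5.84 → 10.2914 s.
Total: 4134 × 10.2914 s = 42544.6476 s → 11.82 hours.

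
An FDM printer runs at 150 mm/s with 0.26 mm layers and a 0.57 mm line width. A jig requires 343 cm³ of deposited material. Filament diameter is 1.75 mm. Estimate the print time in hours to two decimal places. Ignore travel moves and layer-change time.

4.29 hours

Line area: 0.26 × 0.57 → 0.1482 mm².
Path length: 343000 mm³ / 0.1482 mm² → 2314439.9 mm.
Print-move time: 2314439.9 / 150 → 15429.6 s.
15429.6 s = 4.29 hours.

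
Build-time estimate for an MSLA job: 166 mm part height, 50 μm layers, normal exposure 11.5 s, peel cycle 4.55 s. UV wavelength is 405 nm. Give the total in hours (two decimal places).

Layer count = ceil(166 / 0.05) = 3320.
Per-layer time = 11.5 + 4.55 = 16.05 s.
Build time: 3320 × 16.05 s = 53286 s, i.e. 14.80 hours.

14.80 hours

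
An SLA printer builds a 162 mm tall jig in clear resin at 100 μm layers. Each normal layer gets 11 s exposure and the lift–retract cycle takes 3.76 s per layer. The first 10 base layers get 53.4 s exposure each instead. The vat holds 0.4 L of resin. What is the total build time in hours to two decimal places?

Layer count = ceil(162 / 0.1) = 1620.
Base layers = 10 × (53.4 + 3.76) = 571.6 s.
Remaining layers = 1610 × (11 + 3.76) = 23763.6 s.
Total = 571.6 + 23763.6 = 24335.2 s = 6.76 hours.

6.76 hours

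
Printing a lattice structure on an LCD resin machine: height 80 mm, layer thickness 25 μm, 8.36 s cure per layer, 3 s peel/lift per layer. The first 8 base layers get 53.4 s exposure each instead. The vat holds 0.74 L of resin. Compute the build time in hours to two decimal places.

Number of layers: 80 / 0.025 → 3200 (rounded up).
Burn-in layers = 8 × (53.4 + 3), so 451.2 s.
Regular layers = 3192 × (8.36 + 3), so 36261.12 s.
Total = 451.2 + 36261.12 = 36712.32 s = 10.20 hours.

10.20 hours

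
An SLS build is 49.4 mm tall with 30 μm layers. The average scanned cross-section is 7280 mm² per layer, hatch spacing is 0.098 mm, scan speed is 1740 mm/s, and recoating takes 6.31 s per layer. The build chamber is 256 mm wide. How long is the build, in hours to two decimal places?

22.42 hours

Layers = ⌈49.4/0.03⌉ = 1647.
Hatch length per layer = 7280 / 0.098 = 74285.7 mm.
Scan time per layer: 74285.7 / 1740 → 42.6929 s.
Time per layer = 42.6929 + 6.31 = 49.0029 s.
Total: 1647 × 49.0029 s = 80707.7763 s → 22.42 hours.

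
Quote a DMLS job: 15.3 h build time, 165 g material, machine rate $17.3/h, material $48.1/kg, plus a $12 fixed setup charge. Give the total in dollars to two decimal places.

$284.63

Time charge = 17.3 × 15.3 = $264.69.
Material cost = 48.1 × 165/1000 = $7.9365.
Adding setup: 264.69 + 7.9365 + 12 → 284.6265 ≈ $284.63.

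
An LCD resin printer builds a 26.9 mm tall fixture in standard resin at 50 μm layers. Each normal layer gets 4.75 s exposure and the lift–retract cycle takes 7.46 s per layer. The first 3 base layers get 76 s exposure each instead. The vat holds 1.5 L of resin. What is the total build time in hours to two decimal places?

Layers = ⌈26.9/0.05⌉ = 538.
Burn-in layers: 3 × (76 + 7.46) → 250.38 s.
Normal layers = 535 × (4.75 + 7.46), so 6532.35 s.
Sum: 250.38 + 6532.35 = 6782.73 s → 1.88 hours.

1.88 hours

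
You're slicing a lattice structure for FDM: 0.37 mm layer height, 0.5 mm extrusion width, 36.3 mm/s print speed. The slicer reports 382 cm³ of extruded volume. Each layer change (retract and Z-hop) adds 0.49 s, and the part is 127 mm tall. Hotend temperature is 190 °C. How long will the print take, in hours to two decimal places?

15.85 hours

Bead cross-section: 0.37 × 0.5 → 0.185 mm².
Toolpath length = 382 cm³ / 0.185 mm² = 382000 / 0.185 = 2064864.9 mm.
Print-move time = 2064864.9 / 36.3 = 56883.3 s.
Layer count = ceil(127 / 0.37) = 344.
Z-hop total = 344 × 0.49, so 168.56 s.
Altogether 56883.3 + 168.56 = 57051.86 s, i.e. 15.85 hours.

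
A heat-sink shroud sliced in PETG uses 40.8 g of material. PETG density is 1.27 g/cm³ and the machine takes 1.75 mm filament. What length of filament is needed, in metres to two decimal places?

Volume = 40.8 g / 1.27 g·cm⁻³ = 32.126 cm³ = 32126 mm³.
Cross-section of 1.75 mm filament: π·(1.75/2)² = 2.4053 mm².
Length = 32126 / 2.4053 = 13356.34 mm = 13.36 m.

13.36 m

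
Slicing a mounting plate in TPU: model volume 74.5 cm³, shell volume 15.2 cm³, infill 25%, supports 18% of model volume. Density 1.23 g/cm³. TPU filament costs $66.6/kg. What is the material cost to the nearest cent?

Interior volume = 74.5 − 15.2, so 59.3 cm³.
Deposited infill = 0.25 × 59.3, so 14.825 cm³.
Support = 0.18 × 74.5 = 13.41 cm³.
Total extruded: 15.2 + 14.825 + 13.41 → 43.435 cm³.
Mass: 43.435 × 1.23 → 53.42505 g.
Cost = 53.42505 g / 1000 × $66.6/kg = $3.56.

$3.56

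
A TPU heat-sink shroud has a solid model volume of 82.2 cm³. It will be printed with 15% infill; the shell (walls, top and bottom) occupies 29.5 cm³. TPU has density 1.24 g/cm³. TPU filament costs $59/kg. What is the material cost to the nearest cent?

$2.74

Volume inside the shell: 82.2 − 29.5 → 52.7 cm³.
Infill volume: 0.15 × 52.7 → 7.905 cm³.
Deposited volume: 29.5 + 7.905 → 37.405 cm³.
Mass = 37.405 × 1.24, so 46.3822 g.
Cost = 46.3822 g / 1000 × $59/kg = $2.74.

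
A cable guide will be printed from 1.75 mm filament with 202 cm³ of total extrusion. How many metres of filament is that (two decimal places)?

A = π r² = π × 0.875² = 2.4053 mm².
Length = 202 cm³ / 2.4053 mm² = 202000 / 2.4053 = 83981.21 mm = 83.98 m.

83.98 m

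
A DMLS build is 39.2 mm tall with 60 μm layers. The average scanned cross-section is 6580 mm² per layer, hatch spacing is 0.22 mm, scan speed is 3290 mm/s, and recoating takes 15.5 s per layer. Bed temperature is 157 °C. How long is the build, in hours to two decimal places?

Number of layers: 39.2 / 0.06 → 654 (rounded up).
Per-layer scan distance = 6580 / 0.22 = 29909.1 mm.
Scan time per layer = 29909.1 / 3290, so 9.0909 s.
Time per layer = 9.0909 + 15.5 = 24.5909 s.
Build time = 654 × 24.5909 = 16082.4486 s = 4.47 hours.

4.47 hours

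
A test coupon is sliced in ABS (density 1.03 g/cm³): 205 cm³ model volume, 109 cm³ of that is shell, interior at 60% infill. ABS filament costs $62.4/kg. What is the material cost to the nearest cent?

Volume inside the shell = 205 − 109, so 96 cm³.
Deposited infill = 0.60 × 96 = 57.6 cm³.
Total extruded = 109 + 57.6, so 166.6 cm³.
Mass: 166.6 × 1.03 → 171.598 g.
Cost = 171.598 g / 1000 × $62.4/kg = $10.71.

$10.71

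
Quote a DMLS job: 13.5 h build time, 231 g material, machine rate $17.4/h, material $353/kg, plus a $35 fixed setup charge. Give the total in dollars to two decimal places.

Machine-time cost = 17.4 × 13.5 = $234.90.
Material charge: 353 × 231/1000 → $81.543.
Total = 234.90 + 81.543 + 35 = 351.443 ≈ $351.44.

$351.44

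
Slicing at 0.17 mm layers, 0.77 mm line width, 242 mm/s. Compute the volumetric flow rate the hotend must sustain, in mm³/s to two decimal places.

A = 0.17 × 0.77, so 0.1309 mm².
Q = v·A = 242 × 0.1309 = 31.68 mm³/s.

31.68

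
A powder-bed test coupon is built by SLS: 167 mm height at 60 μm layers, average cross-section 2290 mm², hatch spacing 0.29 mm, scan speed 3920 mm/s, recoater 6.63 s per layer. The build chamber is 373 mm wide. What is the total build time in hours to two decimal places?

Layer count = ceil(167 / 0.06) = 2784.
Scan path per layer = 2290 / 0.29 = 7896.6 mm.
Scan time per layer = 7896.6 / 3920 = 2.0144 s.
Time per layer = 2.0144 + 6.63, so 8.6444 s.
2784 layers × 8.6444 s/layer = 24066.0096 s, i.e. 6.69 hours.

6.69 hours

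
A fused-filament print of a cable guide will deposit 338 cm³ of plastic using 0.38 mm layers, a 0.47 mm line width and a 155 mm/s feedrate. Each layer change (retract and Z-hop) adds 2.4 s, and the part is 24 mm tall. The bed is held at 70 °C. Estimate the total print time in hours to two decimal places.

3.43 hours

Extrusion cross-section: 0.38 × 0.47 → 0.1786 mm².
Total extruded path = 338000/0.1786 = 1892497.2 mm.
Time extruding = 1892497.2 / 155 = 12209.7 s.
Layers = ⌈24/0.38⌉ = 64.
Layer-change overhead: 64 × 2.4 → 153.6 s.
Altogether 12209.7 + 153.6 = 12363.3 s, i.e. 3.43 hours.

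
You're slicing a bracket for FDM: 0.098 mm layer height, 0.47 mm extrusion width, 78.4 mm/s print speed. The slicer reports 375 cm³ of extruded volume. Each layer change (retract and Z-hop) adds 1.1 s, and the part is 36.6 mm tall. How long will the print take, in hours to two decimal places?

28.96 hours

Extrusion cross-section = 0.098 × 0.47, so 0.04606 mm².
Path length: 375000 mm³ / 0.04606 mm² → 8141554.5 mm.
Extrusion time: 8141554.5 / 78.4 → 103846.4 s.
Number of layers: 36.6 / 0.098 → 374 (rounded up).
Non-print overhead = 374 × 1.1 = 411.4 s.
Total = 103846.4 + 411.4 = 104257.8 s = 28.96 hours.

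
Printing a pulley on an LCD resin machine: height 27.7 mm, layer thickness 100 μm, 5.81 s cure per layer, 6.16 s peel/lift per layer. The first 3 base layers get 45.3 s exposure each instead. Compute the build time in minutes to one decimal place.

57.2 minutes

Number of layers: 27.7 / 0.1 → 277 (rounded up).
Base layers = 3 × (45.3 + 6.16), so 154.38 s.
Remaining layers = 274 × (5.81 + 6.16), so 3279.78 s.
Total = 154.38 + 3279.78 = 3434.16 s = 57.2 minutes.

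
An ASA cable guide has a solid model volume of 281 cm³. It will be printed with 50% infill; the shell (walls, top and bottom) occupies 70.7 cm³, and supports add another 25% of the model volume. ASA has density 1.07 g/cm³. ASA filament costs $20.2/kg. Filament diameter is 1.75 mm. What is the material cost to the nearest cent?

$5.32

Infill region: 281 − 70.7 → 210.3 cm³.
Infill deposited = 0.50 × 210.3, so 105.15 cm³.
Support: 0.25 × 281 → 70.25 cm³.
Total printed volume = 70.7 + 105.15 + 70.25, so 246.1 cm³.
Mass: 246.1 × 1.07 → 263.327 g.
At $20.2/kg: 263.327/1000 × 20.2 = $5.32.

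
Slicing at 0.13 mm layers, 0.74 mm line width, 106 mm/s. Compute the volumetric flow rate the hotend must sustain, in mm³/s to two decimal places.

10.20

Extrusion cross-section = 0.13 × 0.74 = 0.0962 mm².
Volumetric flow = 106 × 0.0962 = 10.20 mm³/s.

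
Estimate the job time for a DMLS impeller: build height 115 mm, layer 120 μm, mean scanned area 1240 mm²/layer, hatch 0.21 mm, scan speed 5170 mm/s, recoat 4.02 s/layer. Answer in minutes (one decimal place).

Number of layers: 115 / 0.12 → 959 (rounded up).
Hatch length per layer = 1240 / 0.21 = 5904.8 mm.
Per-layer scan time = 5904.8 / 5170, so 1.1421 s.
Time per layer = 1.1421 + 4.02 = 5.1621 s.
Total: 959 × 5.1621 s = 4950.4539 s → 82.5 minutes.

82.5 minutes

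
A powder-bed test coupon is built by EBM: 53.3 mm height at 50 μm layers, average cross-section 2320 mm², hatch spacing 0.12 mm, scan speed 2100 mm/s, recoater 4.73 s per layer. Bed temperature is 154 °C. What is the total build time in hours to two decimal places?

4.13 hours

Number of layers: 53.3 / 0.05 → 1066 (rounded up).
Per-layer scan distance: 2320 / 0.12 → 19333.3 mm.
Per-layer scan time = 19333.3 / 2100, so 9.2063 s.
Per-layer time = 9.2063 + 4.73, so 13.9363 s.
Total: 1066 × 13.9363 s = 14856.0958 s → 4.13 hours.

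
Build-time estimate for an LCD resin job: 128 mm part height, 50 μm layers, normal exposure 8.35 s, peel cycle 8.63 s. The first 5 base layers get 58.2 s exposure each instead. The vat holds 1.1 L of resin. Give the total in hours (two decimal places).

Layer count = ceil(128 / 0.05) = 2560.
Bottom layers: 5 × (58.2 + 8.63) → 334.15 s.
Normal layers = 2555 × (8.35 + 8.63) = 43383.9 s.
Sum: 334.15 + 43383.9 = 43718.05 s → 12.14 hours.

12.14 hours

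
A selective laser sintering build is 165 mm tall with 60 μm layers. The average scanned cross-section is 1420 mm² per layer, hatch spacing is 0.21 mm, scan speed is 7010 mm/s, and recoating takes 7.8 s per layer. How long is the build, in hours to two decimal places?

Layer count = ceil(165 / 0.06) = 2750.
Scan path per layer = 1420 / 0.21, so 6761.9 mm.
Scan time per layer: 6761.9 / 7010 → 0.9646 s.
Time per layer = 0.9646 + 7.8 = 8.7646 s.
Total: 2750 × 8.7646 s = 24102.65 s → 6.70 hours.

6.70 hours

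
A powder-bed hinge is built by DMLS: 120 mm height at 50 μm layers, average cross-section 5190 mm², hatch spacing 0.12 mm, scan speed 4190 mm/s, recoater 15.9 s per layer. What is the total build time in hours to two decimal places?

Layer count = ceil(120 / 0.05) = 2400.
Hatch length per layer: 5190 / 0.12 → 43250 mm.
Scan time per layer: 43250 / 4190 → 10.3222 s.
Layer cycle = 10.3222 + 15.9 = 26.2222 s.
Build time = 2400 × 26.2222 = 62933.28 s = 17.48 hours.

17.48 hours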